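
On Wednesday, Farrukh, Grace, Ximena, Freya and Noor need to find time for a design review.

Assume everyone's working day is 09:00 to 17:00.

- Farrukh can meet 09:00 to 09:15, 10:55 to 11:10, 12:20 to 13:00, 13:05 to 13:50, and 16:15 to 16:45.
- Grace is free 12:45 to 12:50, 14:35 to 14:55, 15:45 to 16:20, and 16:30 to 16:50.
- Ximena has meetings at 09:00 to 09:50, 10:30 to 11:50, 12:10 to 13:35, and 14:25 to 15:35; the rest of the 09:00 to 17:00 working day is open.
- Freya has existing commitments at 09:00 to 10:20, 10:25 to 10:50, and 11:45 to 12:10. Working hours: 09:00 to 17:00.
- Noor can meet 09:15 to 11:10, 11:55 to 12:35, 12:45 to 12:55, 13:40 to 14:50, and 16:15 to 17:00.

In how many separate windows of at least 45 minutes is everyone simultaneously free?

0

Ximena free within 09:00–17:00: 09:50–10:30, 11:50–12:10, 13:35–14:25, 15:35–17:00.
Freya free within 09:00–17:00: 10:20–10:25, 10:50–11:45, 12:10–17:00.
Farrukh ∩ Grace: 12:45–12:50, 16:15–16:20, 16:30–16:45.
Farrukh ∩ Grace ∩ Ximena: 16:15–16:20, 16:30–16:45.
Farrukh ∩ Grace ∩ Ximena ∩ Freya: 16:15–16:20, 16:30–16:45.
Farrukh ∩ Grace ∩ Ximena ∩ Freya ∩ Noor: 16:15–16:20, 16:30–16:45.
Windows ≥ 45 min: (none).
That's 0 windows.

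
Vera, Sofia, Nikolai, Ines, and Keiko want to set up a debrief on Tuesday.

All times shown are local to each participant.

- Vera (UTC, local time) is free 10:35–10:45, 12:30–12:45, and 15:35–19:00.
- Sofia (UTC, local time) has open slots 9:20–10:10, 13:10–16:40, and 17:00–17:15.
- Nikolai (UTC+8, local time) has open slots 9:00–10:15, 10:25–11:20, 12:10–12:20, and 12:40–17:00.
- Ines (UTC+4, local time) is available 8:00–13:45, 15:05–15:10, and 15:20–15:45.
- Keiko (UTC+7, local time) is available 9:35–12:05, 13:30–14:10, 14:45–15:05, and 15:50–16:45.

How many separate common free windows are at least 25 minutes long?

Vera → UTC: 10:35–10:45, 12:30–12:45, 15:35–19:00.
Sofia → UTC: 09:20–10:10, 13:10–16:40, 17:00–17:15.
Nikolai → UTC: 01:00–02:15, 02:25–03:20, 04:10–04:20, 04:40–09:00.
Ines → UTC: 04:00–09:45, 11:05–11:10, 11:20–11:45.
Keiko → UTC: 02:35–05:05, 06:30–07:10, 07:45–08:05, 08:50–09:45.
Vera ∩ Sofia: 15:35–16:40, 17:00–17:15.
Vera ∩ Sofia ∩ Nikolai: (none).
Vera ∩ Sofia ∩ Nikolai ∩ Ines: (none).
Vera ∩ Sofia ∩ Nikolai ∩ Ines ∩ Keiko: (none).
Windows ≥ 25 min: (none).
That's 0 windows.

0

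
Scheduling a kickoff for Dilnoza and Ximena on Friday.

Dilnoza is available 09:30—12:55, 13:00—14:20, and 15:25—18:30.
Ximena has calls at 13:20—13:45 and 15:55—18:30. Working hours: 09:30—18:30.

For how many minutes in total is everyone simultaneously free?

290 minutes

Ximena free within 09:30–18:30: 09:30–13:20, 13:45–15:55.
Dilnoza ∩ Ximena: 09:30–12:55, 13:00–13:20, 13:45–14:20, 15:25–15:55.
Total common minutes: 205 + 20 + 35 + 30 = 290.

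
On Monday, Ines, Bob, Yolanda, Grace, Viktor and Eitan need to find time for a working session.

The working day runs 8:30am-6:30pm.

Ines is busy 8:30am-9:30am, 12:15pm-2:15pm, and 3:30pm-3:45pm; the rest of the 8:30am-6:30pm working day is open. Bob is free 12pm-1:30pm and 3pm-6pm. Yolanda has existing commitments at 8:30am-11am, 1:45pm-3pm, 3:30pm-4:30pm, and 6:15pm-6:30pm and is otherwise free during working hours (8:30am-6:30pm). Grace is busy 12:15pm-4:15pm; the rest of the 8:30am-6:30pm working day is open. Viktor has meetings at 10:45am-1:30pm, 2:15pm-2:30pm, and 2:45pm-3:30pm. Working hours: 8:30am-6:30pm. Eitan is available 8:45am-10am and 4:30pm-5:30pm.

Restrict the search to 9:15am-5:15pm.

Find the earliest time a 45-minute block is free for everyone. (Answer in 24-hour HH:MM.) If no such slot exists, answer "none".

16:30

Ines free within 08:30–18:30: 09:30–12:15, 14:15–15:30, 15:45–18:30.
Yolanda free within 08:30–18:30: 11:00–13:45, 15:00–15:30, 16:30–18:15.
Grace free within 08:30–18:30: 08:30–12:15, 16:15–18:30.
Viktor free within 08:30–18:30: 08:30–10:45, 13:30–14:15, 14:30–14:45, 15:30–18:30.
Ines ∩ Bob: 12:00–12:15, 15:00–15:30, 15:45–18:00.
Ines ∩ Bob ∩ Yolanda: 12:00–12:15, 15:00–15:30, 16:30–18:00.
Ines ∩ Bob ∩ Yolanda ∩ Grace: 12:00–12:15, 16:30–18:00.
Ines ∩ Bob ∩ Yolanda ∩ Grace ∩ Viktor: 16:30–18:00.
Ines ∩ Bob ∩ Yolanda ∩ Grace ∩ Viktor ∩ Eitan: 16:30–17:30.
Restricted to 09:15–17:15: 16:30–17:15.
Windows ≥ 45 min: 16:30–17:15.
Earliest such window starts at 16:30.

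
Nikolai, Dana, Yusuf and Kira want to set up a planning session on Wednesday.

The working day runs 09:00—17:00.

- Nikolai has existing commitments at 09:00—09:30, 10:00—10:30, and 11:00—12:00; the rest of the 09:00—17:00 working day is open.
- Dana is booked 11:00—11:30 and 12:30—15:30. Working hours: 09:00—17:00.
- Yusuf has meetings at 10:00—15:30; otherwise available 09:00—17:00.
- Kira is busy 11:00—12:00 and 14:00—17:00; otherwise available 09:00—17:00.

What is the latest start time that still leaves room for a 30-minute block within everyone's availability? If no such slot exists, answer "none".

Nikolai free within 09:00–17:00: 09:30–10:00, 10:30–11:00, 12:00–17:00.
Dana free within 09:00–17:00: 09:00–11:00, 11:30–12:30, 15:30–17:00.
Yusuf free within 09:00–17:00: 09:00–10:00, 15:30–17:00.
Kira free within 09:00–17:00: 09:00–11:00, 12:00–14:00.
Nikolai ∩ Dana: 09:30–10:00, 10:30–11:00, 12:00–12:30, 15:30–17:00.
Nikolai ∩ Dana ∩ Yusuf: 09:30–10:00, 15:30–17:00.
Nikolai ∩ Dana ∩ Yusuf ∩ Kira: 09:30–10:00.
Windows ≥ 30 min: 09:30–10:00.
Latest start in the last window 09:30–10:00 is 10:00 − 30 min = 09:30.

09:30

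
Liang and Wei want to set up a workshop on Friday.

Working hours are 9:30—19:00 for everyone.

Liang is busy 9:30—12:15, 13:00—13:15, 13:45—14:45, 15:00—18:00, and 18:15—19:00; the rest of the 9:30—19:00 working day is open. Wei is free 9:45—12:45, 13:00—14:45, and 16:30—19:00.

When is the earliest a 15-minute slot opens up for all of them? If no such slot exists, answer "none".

12:15

Liang free within 09:30–19:00: 12:15–13:00, 13:15–13:45, 14:45–15:00, 18:00–18:15.
Liang ∩ Wei: 12:15–12:45, 13:15–13:45, 18:00–18:15.
Windows ≥ 15 min: 12:15–12:45, 13:15–13:45, 18:00–18:15.
Earliest such window starts at 12:15.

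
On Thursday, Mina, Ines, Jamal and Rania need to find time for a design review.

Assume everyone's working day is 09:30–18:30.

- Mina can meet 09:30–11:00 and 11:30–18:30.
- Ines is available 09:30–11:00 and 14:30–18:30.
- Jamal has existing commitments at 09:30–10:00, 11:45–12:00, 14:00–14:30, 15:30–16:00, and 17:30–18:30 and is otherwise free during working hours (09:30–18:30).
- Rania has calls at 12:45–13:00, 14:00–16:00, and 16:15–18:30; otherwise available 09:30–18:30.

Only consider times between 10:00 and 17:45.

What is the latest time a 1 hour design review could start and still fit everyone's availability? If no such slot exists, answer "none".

Jamal free within 09:30–18:30: 10:00–11:45, 12:00–14:00, 14:30–15:30, 16:00–17:30.
Rania free within 09:30–18:30: 09:30–12:45, 13:00–14:00, 16:00–16:15.
Mina ∩ Ines: 09:30–11:00, 14:30–18:30.
Mina ∩ Ines ∩ Jamal: 10:00–11:00, 14:30–15:30, 16:00–17:30.
Mina ∩ Ines ∩ Jamal ∩ Rania: 10:00–11:00, 16:00–16:15.
Restricted to 10:00–17:45: 10:00–11:00, 16:00–16:15.
Windows ≥ 60 min: 10:00–11:00.
Latest start in the last window 10:00–11:00 is 11:00 − 60 min = 10:00.

10:00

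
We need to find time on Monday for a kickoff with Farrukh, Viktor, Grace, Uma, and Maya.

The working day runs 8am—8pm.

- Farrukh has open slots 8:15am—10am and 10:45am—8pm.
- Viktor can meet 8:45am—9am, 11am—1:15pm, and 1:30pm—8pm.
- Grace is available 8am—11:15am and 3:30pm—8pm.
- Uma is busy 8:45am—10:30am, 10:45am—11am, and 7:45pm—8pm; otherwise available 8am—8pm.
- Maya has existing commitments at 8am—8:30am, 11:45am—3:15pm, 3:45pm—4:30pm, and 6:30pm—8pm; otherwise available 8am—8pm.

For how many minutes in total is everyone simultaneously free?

Uma free within 08:00–20:00: 08:00–08:45, 10:30–10:45, 11:00–19:45.
Maya free within 08:00–20:00: 08:30–11:45, 15:15–15:45, 16:30–18:30.
Farrukh ∩ Viktor: 08:45–09:00, 11:00–13:15, 13:30–20:00.
Farrukh ∩ Viktor ∩ Grace: 08:45–09:00, 11:00–11:15, 15:30–20:00.
Farrukh ∩ Viktor ∩ Grace ∩ Uma: 11:00–11:15, 15:30–19:45.
Farrukh ∩ Viktor ∩ Grace ∩ Uma ∩ Maya: 11:00–11:15, 15:30–15:45, 16:30–18:30.
Total common minutes: 15 + 15 + 120 = 150.

150 minutes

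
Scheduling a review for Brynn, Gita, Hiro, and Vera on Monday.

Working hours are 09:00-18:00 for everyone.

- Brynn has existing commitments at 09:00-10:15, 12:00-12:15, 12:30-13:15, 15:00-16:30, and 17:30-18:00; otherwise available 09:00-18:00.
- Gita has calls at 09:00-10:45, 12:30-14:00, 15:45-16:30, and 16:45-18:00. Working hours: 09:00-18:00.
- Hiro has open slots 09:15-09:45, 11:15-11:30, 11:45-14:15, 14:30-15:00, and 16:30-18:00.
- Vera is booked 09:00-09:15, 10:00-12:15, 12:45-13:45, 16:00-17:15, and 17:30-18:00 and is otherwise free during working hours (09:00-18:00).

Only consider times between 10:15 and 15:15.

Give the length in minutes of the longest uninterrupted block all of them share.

Brynn free within 09:00–18:00: 10:15–12:00, 12:15–12:30, 13:15–15:00, 16:30–17:30.
Gita free within 09:00–18:00: 10:45–12:30, 14:00–15:45, 16:30–16:45.
Vera free within 09:00–18:00: 09:15–10:00, 12:15–12:45, 13:45–16:00, 17:15–17:30.
Brynn ∩ Gita: 10:45–12:00, 12:15–12:30, 14:00–15:00, 16:30–16:45.
Brynn ∩ Gita ∩ Hiro: 11:15–11:30, 11:45–12:00, 12:15–12:30, 14:00–14:15, 14:30–15:00, 16:30–16:45.
Brynn ∩ Gita ∩ Hiro ∩ Vera: 12:15–12:30, 14:00–14:15, 14:30–15:00.
Restricted to 10:15–15:15: 12:15–12:30, 14:00–14:15, 14:30–15:00.
Common window lengths: 15, 15, 30 min; longest is 30.

30 minutes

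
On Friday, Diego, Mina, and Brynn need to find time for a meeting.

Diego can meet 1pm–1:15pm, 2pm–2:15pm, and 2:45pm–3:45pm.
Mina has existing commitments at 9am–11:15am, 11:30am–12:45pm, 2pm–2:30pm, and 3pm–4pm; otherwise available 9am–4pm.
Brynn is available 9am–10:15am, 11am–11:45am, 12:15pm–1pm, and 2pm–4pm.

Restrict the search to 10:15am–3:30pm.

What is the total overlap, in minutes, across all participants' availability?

15 minutes

Mina free within 09:00–16:00: 11:15–11:30, 12:45–14:00, 14:30–15:00.
Diego ∩ Mina: 13:00–13:15, 14:45–15:00.
Diego ∩ Mina ∩ Brynn: 14:45–15:00.
Restricted to 10:15–15:30: 14:45–15:00.
Total common minutes: 15.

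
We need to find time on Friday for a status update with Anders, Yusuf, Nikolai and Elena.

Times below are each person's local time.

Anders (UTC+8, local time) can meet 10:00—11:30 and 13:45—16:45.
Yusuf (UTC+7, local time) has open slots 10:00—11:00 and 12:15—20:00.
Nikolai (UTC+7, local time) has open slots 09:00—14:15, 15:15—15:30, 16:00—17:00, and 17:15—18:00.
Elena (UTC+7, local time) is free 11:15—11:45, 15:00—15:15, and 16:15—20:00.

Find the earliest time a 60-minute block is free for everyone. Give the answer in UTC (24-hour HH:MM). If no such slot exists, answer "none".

Anders → UTC: 02:00–03:30, 05:45–08:45.
Yusuf → UTC: 03:00–04:00, 05:15–13:00.
Nikolai → UTC: 02:00–07:15, 08:15–08:30, 09:00–10:00, 10:15–11:00.
Elena → UTC: 04:15–04:45, 08:00–08:15, 09:15–13:00.
Anders ∩ Yusuf: 03:00–03:30, 05:45–08:45.
Anders ∩ Yusuf ∩ Nikolai: 03:00–03:30, 05:45–07:15, 08:15–08:30.
Anders ∩ Yusuf ∩ Nikolai ∩ Elena: (none).
Windows ≥ 60 min: (none).

none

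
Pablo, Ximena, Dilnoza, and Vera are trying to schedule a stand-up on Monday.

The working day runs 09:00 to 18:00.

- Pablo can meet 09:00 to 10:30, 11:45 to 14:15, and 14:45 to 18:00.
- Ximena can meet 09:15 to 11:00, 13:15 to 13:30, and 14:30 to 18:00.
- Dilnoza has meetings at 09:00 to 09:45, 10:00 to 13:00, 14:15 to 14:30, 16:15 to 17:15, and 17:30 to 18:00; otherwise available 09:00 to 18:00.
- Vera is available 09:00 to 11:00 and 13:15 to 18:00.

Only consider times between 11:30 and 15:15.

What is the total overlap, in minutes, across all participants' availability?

45 minutes

Dilnoza free within 09:00–18:00: 09:45–10:00, 13:00–14:15, 14:30–16:15, 17:15–17:30.
Pablo ∩ Ximena: 09:15–10:30, 13:15–13:30, 14:45–18:00.
Pablo ∩ Ximena ∩ Dilnoza: 09:45–10:00, 13:15–13:30, 14:45–16:15, 17:15–17:30.
Pablo ∩ Ximena ∩ Dilnoza ∩ Vera: 09:45–10:00, 13:15–13:30, 14:45–16:15, 17:15–17:30.
Restricted to 11:30–15:15: 13:15–13:30, 14:45–15:15.
Total common minutes: 15 + 30 = 45.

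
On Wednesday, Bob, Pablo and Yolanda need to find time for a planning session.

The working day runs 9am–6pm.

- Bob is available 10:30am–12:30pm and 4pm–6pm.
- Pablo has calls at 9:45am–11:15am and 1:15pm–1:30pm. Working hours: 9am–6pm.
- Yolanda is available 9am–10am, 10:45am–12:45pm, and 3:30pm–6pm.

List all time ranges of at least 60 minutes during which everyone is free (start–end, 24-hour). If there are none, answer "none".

11:15–12:30, 16:00–18:00

Pablo free within 09:00–18:00: 09:00–09:45, 11:15–13:15, 13:30–18:00.
Bob ∩ Pablo: 11:15–12:30, 16:00–18:00.
Bob ∩ Pablo ∩ Yolanda: 11:15–12:30, 16:00–18:00.
Windows ≥ 60 min: 11:15–12:30, 16:00–18:00.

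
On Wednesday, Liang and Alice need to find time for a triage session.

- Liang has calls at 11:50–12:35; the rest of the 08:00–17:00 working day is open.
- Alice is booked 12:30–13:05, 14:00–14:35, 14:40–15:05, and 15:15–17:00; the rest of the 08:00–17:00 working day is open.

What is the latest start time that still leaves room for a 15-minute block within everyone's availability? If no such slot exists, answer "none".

13:45

Liang free within 08:00–17:00: 08:00–11:50, 12:35–17:00.
Alice free within 08:00–17:00: 08:00–12:30, 13:05–14:00, 14:35–14:40, 15:05–15:15.
Liang ∩ Alice: 08:00–11:50, 13:05–14:00, 14:35–14:40, 15:05–15:15.
Windows ≥ 15 min: 08:00–11:50, 13:05–14:00.
Latest start in the last window 13:05–14:00 is 14:00 − 15 min = 13:45.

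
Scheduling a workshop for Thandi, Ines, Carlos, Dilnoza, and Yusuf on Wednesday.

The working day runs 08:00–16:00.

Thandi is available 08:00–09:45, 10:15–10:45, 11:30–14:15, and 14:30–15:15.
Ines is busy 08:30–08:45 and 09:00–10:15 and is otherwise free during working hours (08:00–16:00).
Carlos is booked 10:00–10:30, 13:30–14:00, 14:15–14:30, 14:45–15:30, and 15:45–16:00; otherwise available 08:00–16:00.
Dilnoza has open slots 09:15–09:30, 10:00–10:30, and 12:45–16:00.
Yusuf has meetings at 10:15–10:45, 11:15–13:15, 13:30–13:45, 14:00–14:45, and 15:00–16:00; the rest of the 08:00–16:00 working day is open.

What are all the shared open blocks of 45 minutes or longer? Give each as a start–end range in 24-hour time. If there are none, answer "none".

none

Ines free within 08:00–16:00: 08:00–08:30, 08:45–09:00, 10:15–16:00.
Carlos free within 08:00–16:00: 08:00–10:00, 10:30–13:30, 14:00–14:15, 14:30–14:45, 15:30–15:45.
Yusuf free within 08:00–16:00: 08:00–10:15, 10:45–11:15, 13:15–13:30, 13:45–14:00, 14:45–15:00.
Thandi ∩ Ines: 08:00–08:30, 08:45–09:00, 10:15–10:45, 11:30–14:15, 14:30–15:15.
Thandi ∩ Ines ∩ Carlos: 08:00–08:30, 08:45–09:00, 10:30–10:45, 11:30–13:30, 14:00–14:15, 14:30–14:45.
Thandi ∩ Ines ∩ Carlos ∩ Dilnoza: 12:45–13:30, 14:00–14:15, 14:30–14:45.
Thandi ∩ Ines ∩ Carlos ∩ Dilnoza ∩ Yusuf: 13:15–13:30.
Windows ≥ 45 min: (none).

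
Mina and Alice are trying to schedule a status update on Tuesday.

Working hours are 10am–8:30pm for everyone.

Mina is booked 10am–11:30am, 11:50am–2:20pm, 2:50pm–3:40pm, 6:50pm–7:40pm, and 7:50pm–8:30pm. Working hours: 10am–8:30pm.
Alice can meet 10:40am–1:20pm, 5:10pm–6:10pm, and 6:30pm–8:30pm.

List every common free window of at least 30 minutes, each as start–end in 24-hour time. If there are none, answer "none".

17:10–18:10

Mina free within 10:00–20:30: 11:30–11:50, 14:20–14:50, 15:40–18:50, 19:40–19:50.
Mina ∩ Alice: 11:30–11:50, 17:10–18:10, 18:30–18:50, 19:40–19:50.
Windows ≥ 30 min: 17:10–18:10.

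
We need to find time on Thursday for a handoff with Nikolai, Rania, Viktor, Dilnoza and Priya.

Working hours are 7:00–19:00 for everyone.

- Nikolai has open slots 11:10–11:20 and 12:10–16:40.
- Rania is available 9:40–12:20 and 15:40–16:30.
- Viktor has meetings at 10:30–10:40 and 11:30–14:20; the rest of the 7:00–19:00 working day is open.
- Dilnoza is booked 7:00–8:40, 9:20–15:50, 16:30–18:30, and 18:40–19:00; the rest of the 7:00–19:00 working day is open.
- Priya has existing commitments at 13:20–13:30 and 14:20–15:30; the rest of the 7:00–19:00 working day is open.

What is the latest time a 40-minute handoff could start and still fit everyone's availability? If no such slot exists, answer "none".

Viktor free within 07:00–19:00: 07:00–10:30, 10:40–11:30, 14:20–19:00.
Dilnoza free within 07:00–19:00: 08:40–09:20, 15:50–16:30, 18:30–18:40.
Priya free within 07:00–19:00: 07:00–13:20, 13:30–14:20, 15:30–19:00.
Nikolai ∩ Rania: 11:10–11:20, 12:10–12:20, 15:40–16:30.
Nikolai ∩ Rania ∩ Viktor: 11:10–11:20, 15:40–16:30.
Nikolai ∩ Rania ∩ Viktor ∩ Dilnoza: 15:50–16:30.
Nikolai ∩ Rania ∩ Viktor ∩ Dilnoza ∩ Priya: 15:50–16:30.
Windows ≥ 40 min: 15:50–16:30.
Latest start in the last window 15:50–16:30 is 16:30 − 40 min = 15:50.

15:50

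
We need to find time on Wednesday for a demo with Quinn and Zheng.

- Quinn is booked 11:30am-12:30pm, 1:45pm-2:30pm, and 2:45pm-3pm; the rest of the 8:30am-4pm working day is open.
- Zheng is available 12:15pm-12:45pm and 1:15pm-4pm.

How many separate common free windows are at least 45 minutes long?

1

Quinn free within 08:30–16:00: 08:30–11:30, 12:30–13:45, 14:30–14:45, 15:00–16:00.
Quinn ∩ Zheng: 12:30–12:45, 13:15–13:45, 14:30–14:45, 15:00–16:00.
Windows ≥ 45 min: 15:00–16:00.
That's 1 window.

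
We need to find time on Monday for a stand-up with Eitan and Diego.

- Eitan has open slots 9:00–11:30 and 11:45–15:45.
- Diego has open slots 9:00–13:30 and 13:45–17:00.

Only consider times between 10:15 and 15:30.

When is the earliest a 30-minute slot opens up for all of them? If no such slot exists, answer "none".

10:15

Eitan ∩ Diego: 09:00–11:30, 11:45–13:30, 13:45–15:45.
Restricted to 10:15–15:30: 10:15–11:30, 11:45–13:30, 13:45–15:30.
Windows ≥ 30 min: 10:15–11:30, 11:45–13:30, 13:45–15:30.
Earliest such window starts at 10:15.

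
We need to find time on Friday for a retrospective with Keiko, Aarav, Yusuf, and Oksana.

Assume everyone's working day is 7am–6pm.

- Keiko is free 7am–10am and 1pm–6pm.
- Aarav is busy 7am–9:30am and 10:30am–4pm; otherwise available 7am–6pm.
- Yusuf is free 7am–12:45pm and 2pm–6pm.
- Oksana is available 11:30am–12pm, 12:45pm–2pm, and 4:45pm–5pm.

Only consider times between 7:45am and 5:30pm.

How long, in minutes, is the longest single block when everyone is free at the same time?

Aarav free within 07:00–18:00: 09:30–10:30, 16:00–18:00.
Keiko ∩ Aarav: 09:30–10:00, 16:00–18:00.
Keiko ∩ Aarav ∩ Yusuf: 09:30–10:00, 16:00–18:00.
Keiko ∩ Aarav ∩ Yusuf ∩ Oksana: 16:45–17:00.
Restricted to 07:45–17:30: 16:45–17:00.
Single common window of 15 minutes.

15 minutes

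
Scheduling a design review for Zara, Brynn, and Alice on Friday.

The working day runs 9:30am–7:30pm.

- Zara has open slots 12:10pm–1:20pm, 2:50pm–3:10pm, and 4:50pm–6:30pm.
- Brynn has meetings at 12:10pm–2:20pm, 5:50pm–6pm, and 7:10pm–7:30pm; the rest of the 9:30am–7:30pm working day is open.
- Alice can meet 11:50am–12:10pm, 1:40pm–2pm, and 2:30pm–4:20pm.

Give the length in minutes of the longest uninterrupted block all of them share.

Brynn free within 09:30–19:30: 09:30–12:10, 14:20–17:50, 18:00–19:10.
Zara ∩ Brynn: 14:50–15:10, 16:50–17:50, 18:00–18:30.
Zara ∩ Brynn ∩ Alice: 14:50–15:10.
Single common window of 20 minutes.

20 minutes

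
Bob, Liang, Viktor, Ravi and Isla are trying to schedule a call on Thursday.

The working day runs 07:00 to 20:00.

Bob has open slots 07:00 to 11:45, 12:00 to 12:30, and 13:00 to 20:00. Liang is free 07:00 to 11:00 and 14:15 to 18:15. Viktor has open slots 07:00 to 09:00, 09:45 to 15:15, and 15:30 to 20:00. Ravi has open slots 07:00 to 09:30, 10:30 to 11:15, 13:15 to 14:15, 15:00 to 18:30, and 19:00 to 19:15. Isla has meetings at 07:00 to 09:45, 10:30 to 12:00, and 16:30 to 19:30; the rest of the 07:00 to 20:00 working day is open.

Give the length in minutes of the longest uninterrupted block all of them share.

60 minutes

Isla free within 07:00–20:00: 09:45–10:30, 12:00–16:30, 19:30–20:00.
Bob ∩ Liang: 07:00–11:00, 14:15–18:15.
Bob ∩ Liang ∩ Viktor: 07:00–09:00, 09:45–11:00, 14:15–15:15, 15:30–18:15.
Bob ∩ Liang ∩ Viktor ∩ Ravi: 07:00–09:00, 10:30–11:00, 15:00–15:15, 15:30–18:15.
Bob ∩ Liang ∩ Viktor ∩ Ravi ∩ Isla: 15:00–15:15, 15:30–16:30.
Common window lengths: 15, 60 min; longest is 60.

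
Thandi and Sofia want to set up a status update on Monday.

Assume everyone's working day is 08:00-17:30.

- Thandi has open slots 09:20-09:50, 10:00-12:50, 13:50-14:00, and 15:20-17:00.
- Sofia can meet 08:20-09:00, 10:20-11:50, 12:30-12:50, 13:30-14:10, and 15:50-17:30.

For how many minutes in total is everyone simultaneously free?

190 minutes

Thandi ∩ Sofia: 10:20–11:50, 12:30–12:50, 13:50–14:00, 15:50–17:00.
Total common minutes: 90 + 20 + 10 + 70 = 190.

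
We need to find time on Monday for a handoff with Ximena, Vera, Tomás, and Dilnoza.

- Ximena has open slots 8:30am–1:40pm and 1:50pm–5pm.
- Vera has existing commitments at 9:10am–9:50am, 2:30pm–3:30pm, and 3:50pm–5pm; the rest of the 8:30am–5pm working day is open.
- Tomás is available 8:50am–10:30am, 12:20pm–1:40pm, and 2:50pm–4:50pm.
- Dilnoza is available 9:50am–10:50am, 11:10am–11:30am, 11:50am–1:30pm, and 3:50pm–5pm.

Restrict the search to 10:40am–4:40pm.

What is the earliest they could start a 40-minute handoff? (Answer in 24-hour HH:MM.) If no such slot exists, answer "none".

12:20

Vera free within 08:30–17:00: 08:30–09:10, 09:50–14:30, 15:30–15:50.
Ximena ∩ Vera: 08:30–09:10, 09:50–13:40, 13:50–14:30, 15:30–15:50.
Ximena ∩ Vera ∩ Tomás: 08:50–09:10, 09:50–10:30, 12:20–13:40, 15:30–15:50.
Ximena ∩ Vera ∩ Tomás ∩ Dilnoza: 09:50–10:30, 12:20–13:30.
Restricted to 10:40–16:40: 12:20–13:30.
Windows ≥ 40 min: 12:20–13:30.
Earliest such window starts at 12:20.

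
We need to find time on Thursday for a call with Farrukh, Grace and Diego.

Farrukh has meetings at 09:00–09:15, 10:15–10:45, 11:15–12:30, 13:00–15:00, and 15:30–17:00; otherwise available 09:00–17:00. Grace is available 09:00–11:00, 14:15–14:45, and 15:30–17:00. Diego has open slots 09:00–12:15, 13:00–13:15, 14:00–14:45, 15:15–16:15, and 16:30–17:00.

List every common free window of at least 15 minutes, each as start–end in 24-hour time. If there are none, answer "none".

Farrukh free within 09:00–17:00: 09:15–10:15, 10:45–11:15, 12:30–13:00, 15:00–15:30.
Farrukh ∩ Grace: 09:15–10:15, 10:45–11:00.
Farrukh ∩ Grace ∩ Diego: 09:15–10:15, 10:45–11:00.
Windows ≥ 15 min: 09:15–10:15, 10:45–11:00.

09:15–10:15, 10:45–11:00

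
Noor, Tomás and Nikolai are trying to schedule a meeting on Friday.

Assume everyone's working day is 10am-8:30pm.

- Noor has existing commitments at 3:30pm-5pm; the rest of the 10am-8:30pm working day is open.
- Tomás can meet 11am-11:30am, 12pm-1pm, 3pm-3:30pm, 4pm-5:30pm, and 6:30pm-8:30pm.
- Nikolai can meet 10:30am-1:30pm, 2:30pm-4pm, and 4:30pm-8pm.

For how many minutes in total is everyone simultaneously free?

240 minutes

Noor free within 10:00–20:30: 10:00–15:30, 17:00–20:30.
Noor ∩ Tomás: 11:00–11:30, 12:00–13:00, 15:00–15:30, 17:00–17:30, 18:30–20:30.
Noor ∩ Tomás ∩ Nikolai: 11:00–11:30, 12:00–13:00, 15:00–15:30, 17:00–17:30, 18:30–20:00.
Total common minutes: 30 + 60 + 30 + 30 + 90 = 240.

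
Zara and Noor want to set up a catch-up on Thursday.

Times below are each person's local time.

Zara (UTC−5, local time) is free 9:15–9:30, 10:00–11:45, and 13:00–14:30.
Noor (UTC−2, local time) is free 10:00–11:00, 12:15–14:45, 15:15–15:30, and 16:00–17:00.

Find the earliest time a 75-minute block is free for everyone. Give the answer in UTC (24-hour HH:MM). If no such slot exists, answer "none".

15:00

Zara → UTC: 14:15–14:30, 15:00–16:45, 18:00–19:30.
Noor → UTC: 12:00–13:00, 14:15–16:45, 17:15–17:30, 18:00–19:00.
Zara ∩ Noor: 14:15–14:30, 15:00–16:45, 18:00–19:00.
Windows ≥ 75 min: 15:00–16:45.
Earliest such window starts at 15:00.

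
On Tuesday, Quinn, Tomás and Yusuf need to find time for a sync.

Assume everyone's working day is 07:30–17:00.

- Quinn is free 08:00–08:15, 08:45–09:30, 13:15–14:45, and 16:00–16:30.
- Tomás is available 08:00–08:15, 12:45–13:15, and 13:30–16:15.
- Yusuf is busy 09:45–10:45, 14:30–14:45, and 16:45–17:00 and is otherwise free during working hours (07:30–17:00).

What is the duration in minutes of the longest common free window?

Yusuf free within 07:30–17:00: 07:30–09:45, 10:45–14:30, 14:45–16:45.
Quinn ∩ Tomás: 08:00–08:15, 13:30–14:45, 16:00–16:15.
Quinn ∩ Tomás ∩ Yusuf: 08:00–08:15, 13:30–14:30, 16:00–16:15.
Common window lengths: 15, 60, 15 min; longest is 60.

60 minutes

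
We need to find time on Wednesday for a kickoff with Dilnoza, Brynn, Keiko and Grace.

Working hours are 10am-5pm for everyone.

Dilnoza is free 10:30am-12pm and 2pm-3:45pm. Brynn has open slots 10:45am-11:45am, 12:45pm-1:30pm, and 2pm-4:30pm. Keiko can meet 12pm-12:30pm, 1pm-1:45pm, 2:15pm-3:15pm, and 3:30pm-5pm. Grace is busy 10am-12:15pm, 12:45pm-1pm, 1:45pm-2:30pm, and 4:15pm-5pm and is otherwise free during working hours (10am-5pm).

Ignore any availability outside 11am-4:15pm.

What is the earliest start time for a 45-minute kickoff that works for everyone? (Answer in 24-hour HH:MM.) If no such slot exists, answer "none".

Grace free within 10:00–17:00: 12:15–12:45, 13:00–13:45, 14:30–16:15.
Dilnoza ∩ Brynn: 10:45–11:45, 14:00–15:45.
Dilnoza ∩ Brynn ∩ Keiko: 14:15–15:15, 15:30–15:45.
Dilnoza ∩ Brynn ∩ Keiko ∩ Grace: 14:30–15:15, 15:30–15:45.
Restricted to 11:00–16:15: 14:30–15:15, 15:30–15:45.
Windows ≥ 45 min: 14:30–15:15.
Earliest such window starts at 14:30.

14:30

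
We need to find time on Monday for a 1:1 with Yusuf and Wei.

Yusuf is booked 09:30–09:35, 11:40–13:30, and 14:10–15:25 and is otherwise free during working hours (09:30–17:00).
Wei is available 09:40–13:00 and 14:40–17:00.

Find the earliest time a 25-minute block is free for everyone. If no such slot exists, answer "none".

Yusuf free within 09:30–17:00: 09:35–11:40, 13:30–14:10, 15:25–17:00.
Yusuf ∩ Wei: 09:40–11:40, 15:25–17:00.
Windows ≥ 25 min: 09:40–11:40, 15:25–17:00.
Earliest such window starts at 09:40.

09:40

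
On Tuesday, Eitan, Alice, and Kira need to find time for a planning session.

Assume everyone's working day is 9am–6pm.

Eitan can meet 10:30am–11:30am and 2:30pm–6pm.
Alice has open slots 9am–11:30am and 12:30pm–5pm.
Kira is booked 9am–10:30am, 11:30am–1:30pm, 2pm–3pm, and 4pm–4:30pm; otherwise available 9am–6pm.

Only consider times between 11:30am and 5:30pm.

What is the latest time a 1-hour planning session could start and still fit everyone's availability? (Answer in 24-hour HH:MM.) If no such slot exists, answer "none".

Kira free within 09:00–18:00: 10:30–11:30, 13:30–14:00, 15:00–16:00, 16:30–18:00.
Eitan ∩ Alice: 10:30–11:30, 14:30–17:00.
Eitan ∩ Alice ∩ Kira: 10:30–11:30, 15:00–16:00, 16:30–17:00.
Restricted to 11:30–17:30: 15:00–16:00, 16:30–17:00.
Windows ≥ 60 min: 15:00–16:00.
Latest start in the last window 15:00–16:00 is 16:00 − 60 min = 15:00.

15:00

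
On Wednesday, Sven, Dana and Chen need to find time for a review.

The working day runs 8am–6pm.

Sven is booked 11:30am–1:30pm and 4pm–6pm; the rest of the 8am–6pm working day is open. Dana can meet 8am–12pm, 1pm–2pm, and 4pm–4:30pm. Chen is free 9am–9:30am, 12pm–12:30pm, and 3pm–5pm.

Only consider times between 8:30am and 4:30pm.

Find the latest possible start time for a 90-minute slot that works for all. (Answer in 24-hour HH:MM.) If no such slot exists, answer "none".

Sven free within 08:00–18:00: 08:00–11:30, 13:30–16:00.
Sven ∩ Dana: 08:00–11:30, 13:30–14:00.
Sven ∩ Dana ∩ Chen: 09:00–09:30.
Restricted to 08:30–16:30: 09:00–09:30.
Windows ≥ 90 min: (none).

none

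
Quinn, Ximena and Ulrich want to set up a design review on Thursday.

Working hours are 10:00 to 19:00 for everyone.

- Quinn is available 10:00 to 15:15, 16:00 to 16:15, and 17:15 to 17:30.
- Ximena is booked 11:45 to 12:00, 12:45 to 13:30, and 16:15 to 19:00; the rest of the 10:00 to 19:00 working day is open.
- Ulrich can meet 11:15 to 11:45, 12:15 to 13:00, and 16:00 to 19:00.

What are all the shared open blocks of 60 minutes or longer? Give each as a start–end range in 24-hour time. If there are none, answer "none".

none

Ximena free within 10:00–19:00: 10:00–11:45, 12:00–12:45, 13:30–16:15.
Quinn ∩ Ximena: 10:00–11:45, 12:00–12:45, 13:30–15:15, 16:00–16:15.
Quinn ∩ Ximena ∩ Ulrich: 11:15–11:45, 12:15–12:45, 16:00–16:15.
Windows ≥ 60 min: (none).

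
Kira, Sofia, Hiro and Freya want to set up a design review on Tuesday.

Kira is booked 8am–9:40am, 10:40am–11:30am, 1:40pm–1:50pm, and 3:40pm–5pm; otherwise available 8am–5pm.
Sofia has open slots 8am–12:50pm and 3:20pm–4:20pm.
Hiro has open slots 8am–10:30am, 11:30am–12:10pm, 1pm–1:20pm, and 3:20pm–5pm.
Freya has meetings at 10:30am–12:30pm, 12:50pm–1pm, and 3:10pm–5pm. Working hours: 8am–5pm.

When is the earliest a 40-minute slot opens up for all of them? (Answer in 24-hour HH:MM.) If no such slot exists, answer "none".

09:40

Kira free within 08:00–17:00: 09:40–10:40, 11:30–13:40, 13:50–15:40.
Freya free within 08:00–17:00: 08:00–10:30, 12:30–12:50, 13:00–15:10.
Kira ∩ Sofia: 09:40–10:40, 11:30–12:50, 15:20–15:40.
Kira ∩ Sofia ∩ Hiro: 09:40–10:30, 11:30–12:10, 15:20–15:40.
Kira ∩ Sofia ∩ Hiro ∩ Freya: 09:40–10:30.
Windows ≥ 40 min: 09:40–10:30.
Earliest such window starts at 09:40.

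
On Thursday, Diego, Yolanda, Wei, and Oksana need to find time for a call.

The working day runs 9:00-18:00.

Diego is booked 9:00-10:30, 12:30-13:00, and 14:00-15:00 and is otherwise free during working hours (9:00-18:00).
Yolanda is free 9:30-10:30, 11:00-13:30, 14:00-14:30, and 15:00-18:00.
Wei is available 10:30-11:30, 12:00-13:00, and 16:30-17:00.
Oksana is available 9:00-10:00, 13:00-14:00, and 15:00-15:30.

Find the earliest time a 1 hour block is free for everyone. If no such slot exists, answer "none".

Diego free within 09:00–18:00: 10:30–12:30, 13:00–14:00, 15:00–18:00.
Diego ∩ Yolanda: 11:00–12:30, 13:00–13:30, 15:00–18:00.
Diego ∩ Yolanda ∩ Wei: 11:00–11:30, 12:00–12:30, 16:30–17:00.
Diego ∩ Yolanda ∩ Wei ∩ Oksana: (none).
Windows ≥ 60 min: (none).

none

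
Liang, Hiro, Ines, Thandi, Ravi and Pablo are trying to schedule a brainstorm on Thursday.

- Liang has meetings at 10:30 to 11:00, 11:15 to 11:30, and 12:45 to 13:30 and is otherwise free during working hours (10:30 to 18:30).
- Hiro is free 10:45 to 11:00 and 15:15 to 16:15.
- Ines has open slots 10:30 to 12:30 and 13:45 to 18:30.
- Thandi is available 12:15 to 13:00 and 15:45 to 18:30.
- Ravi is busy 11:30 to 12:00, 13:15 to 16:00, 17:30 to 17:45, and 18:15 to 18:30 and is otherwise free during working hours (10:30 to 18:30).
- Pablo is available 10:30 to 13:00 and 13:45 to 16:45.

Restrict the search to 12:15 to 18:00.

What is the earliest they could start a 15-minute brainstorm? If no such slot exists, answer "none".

Liang free within 10:30–18:30: 11:00–11:15, 11:30–12:45, 13:30–18:30.
Ravi free within 10:30–18:30: 10:30–11:30, 12:00–13:15, 16:00–17:30, 17:45–18:15.
Liang ∩ Hiro: 15:15–16:15.
Liang ∩ Hiro ∩ Ines: 15:15–16:15.
Liang ∩ Hiro ∩ Ines ∩ Thandi: 15:45–16:15.
Liang ∩ Hiro ∩ Ines ∩ Thandi ∩ Ravi: 16:00–16:15.
Liang ∩ Hiro ∩ Ines ∩ Thandi ∩ Ravi ∩ Pablo: 16:00–16:15.
Restricted to 12:15–18:00: 16:00–16:15.
Windows ≥ 15 min: 16:00–16:15.
Earliest such window starts at 16:00.

16:00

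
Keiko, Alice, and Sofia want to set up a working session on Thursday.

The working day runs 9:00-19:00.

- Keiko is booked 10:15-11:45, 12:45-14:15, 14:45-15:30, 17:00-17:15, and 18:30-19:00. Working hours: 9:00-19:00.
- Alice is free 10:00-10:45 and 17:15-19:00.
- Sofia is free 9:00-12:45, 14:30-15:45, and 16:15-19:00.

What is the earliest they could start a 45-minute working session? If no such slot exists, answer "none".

17:15

Keiko free within 09:00–19:00: 09:00–10:15, 11:45–12:45, 14:15–14:45, 15:30–17:00, 17:15–18:30.
Keiko ∩ Alice: 10:00–10:15, 17:15–18:30.
Keiko ∩ Alice ∩ Sofia: 10:00–10:15, 17:15–18:30.
Windows ≥ 45 min: 17:15–18:30.
Earliest such window starts at 17:15.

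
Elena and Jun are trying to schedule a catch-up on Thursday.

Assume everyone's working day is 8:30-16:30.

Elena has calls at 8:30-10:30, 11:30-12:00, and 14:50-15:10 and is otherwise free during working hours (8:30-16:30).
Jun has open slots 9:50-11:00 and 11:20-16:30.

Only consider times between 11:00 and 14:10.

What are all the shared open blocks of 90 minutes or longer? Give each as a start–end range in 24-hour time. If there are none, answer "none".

12:00–14:10

Elena free within 08:30–16:30: 10:30–11:30, 12:00–14:50, 15:10–16:30.
Elena ∩ Jun: 10:30–11:00, 11:20–11:30, 12:00–14:50, 15:10–16:30.
Restricted to 11:00–14:10: 11:20–11:30, 12:00–14:10.
Windows ≥ 90 min: 12:00–14:10.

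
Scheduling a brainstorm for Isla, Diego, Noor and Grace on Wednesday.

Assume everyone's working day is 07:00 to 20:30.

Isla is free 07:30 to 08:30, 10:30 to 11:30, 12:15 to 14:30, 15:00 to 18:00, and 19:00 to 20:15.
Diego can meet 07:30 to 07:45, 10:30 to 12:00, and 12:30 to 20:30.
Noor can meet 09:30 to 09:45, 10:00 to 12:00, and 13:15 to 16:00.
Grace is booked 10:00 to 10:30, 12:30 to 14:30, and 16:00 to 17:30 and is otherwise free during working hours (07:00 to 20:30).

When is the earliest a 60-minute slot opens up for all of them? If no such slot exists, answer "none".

Grace free within 07:00–20:30: 07:00–10:00, 10:30–12:30, 14:30–16:00, 17:30–20:30.
Isla ∩ Diego: 07:30–07:45, 10:30–11:30, 12:30–14:30, 15:00–18:00, 19:00–20:15.
Isla ∩ Diego ∩ Noor: 10:30–11:30, 13:15–14:30, 15:00–16:00.
Isla ∩ Diego ∩ Noor ∩ Grace: 10:30–11:30, 15:00–16:00.
Windows ≥ 60 min: 10:30–11:30, 15:00–16:00.
Earliest such window starts at 10:30.

10:30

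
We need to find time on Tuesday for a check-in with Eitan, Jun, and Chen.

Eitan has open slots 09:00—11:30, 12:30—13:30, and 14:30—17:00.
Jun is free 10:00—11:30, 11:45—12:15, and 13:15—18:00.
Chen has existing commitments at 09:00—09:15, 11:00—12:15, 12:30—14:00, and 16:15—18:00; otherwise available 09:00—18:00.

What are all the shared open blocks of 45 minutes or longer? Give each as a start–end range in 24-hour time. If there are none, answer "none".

10:00–11:00, 14:30–16:15

Chen free within 09:00–18:00: 09:15–11:00, 12:15–12:30, 14:00–16:15.
Eitan ∩ Jun: 10:00–11:30, 13:15–13:30, 14:30–17:00.
Eitan ∩ Jun ∩ Chen: 10:00–11:00, 14:30–16:15.
Windows ≥ 45 min: 10:00–11:00, 14:30–16:15.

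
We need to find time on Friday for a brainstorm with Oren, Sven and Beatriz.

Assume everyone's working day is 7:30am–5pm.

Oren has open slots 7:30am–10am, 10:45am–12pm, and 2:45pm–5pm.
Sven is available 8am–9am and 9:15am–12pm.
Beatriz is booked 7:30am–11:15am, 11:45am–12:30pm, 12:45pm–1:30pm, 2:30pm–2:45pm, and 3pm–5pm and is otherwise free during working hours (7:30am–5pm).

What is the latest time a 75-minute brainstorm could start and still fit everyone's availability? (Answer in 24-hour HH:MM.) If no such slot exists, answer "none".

Beatriz free within 07:30–17:00: 11:15–11:45, 12:30–12:45, 13:30–14:30, 14:45–15:00.
Oren ∩ Sven: 08:00–09:00, 09:15–10:00, 10:45–12:00.
Oren ∩ Sven ∩ Beatriz: 11:15–11:45.
Windows ≥ 75 min: (none).

none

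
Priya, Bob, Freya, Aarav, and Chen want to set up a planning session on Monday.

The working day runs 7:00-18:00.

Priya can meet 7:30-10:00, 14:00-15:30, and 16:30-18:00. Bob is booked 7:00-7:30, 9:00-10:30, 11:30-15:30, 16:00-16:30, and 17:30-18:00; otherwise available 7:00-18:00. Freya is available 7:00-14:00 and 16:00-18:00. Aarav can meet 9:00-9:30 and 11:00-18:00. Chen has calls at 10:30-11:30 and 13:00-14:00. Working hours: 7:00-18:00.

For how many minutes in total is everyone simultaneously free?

60 minutes

Bob free within 07:00–18:00: 07:30–09:00, 10:30–11:30, 15:30–16:00, 16:30–17:30.
Chen free within 07:00–18:00: 07:00–10:30, 11:30–13:00, 14:00–18:00.
Priya ∩ Bob: 07:30–09:00, 16:30–17:30.
Priya ∩ Bob ∩ Freya: 07:30–09:00, 16:30–17:30.
Priya ∩ Bob ∩ Freya ∩ Aarav: 16:30–17:30.
Priya ∩ Bob ∩ Freya ∩ Aarav ∩ Chen: 16:30–17:30.
Total common minutes: 60.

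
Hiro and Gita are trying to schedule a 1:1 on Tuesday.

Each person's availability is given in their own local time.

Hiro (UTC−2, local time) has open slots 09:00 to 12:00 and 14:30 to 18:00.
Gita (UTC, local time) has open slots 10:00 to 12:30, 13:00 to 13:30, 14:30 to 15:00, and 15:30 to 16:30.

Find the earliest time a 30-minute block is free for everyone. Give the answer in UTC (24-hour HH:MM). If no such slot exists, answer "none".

11:00

Hiro → UTC: 11:00–14:00, 16:30–20:00.
Gita → UTC: 10:00–12:30, 13:00–13:30, 14:30–15:00, 15:30–16:30.
Hiro ∩ Gita: 11:00–12:30, 13:00–13:30.
Windows ≥ 30 min: 11:00–12:30, 13:00–13:30.
Earliest such window starts at 11:00.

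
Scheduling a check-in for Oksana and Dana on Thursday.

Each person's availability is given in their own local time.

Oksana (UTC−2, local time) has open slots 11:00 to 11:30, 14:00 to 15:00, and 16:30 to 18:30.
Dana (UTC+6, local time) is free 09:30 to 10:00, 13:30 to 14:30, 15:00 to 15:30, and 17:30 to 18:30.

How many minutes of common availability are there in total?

0 minutes

Oksana → UTC: 13:00–13:30, 16:00–17:00, 18:30–20:30.
Dana → UTC: 03:30–04:00, 07:30–08:30, 09:00–09:30, 11:30–12:30.
Oksana ∩ Dana: (none).
Total common minutes: 0.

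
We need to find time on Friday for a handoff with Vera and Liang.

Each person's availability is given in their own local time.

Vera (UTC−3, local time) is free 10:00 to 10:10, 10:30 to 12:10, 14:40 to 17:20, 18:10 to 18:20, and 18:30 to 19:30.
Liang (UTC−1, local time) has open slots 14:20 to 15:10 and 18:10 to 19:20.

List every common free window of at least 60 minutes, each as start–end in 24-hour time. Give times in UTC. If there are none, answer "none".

19:10–20:20

Vera → UTC: 13:00–13:10, 13:30–15:10, 17:40–20:20, 21:10–21:20, 21:30–22:30.
Liang → UTC: 15:20–16:10, 19:10–20:20.
Vera ∩ Liang: 19:10–20:20.
Windows ≥ 60 min: 19:10–20:20.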